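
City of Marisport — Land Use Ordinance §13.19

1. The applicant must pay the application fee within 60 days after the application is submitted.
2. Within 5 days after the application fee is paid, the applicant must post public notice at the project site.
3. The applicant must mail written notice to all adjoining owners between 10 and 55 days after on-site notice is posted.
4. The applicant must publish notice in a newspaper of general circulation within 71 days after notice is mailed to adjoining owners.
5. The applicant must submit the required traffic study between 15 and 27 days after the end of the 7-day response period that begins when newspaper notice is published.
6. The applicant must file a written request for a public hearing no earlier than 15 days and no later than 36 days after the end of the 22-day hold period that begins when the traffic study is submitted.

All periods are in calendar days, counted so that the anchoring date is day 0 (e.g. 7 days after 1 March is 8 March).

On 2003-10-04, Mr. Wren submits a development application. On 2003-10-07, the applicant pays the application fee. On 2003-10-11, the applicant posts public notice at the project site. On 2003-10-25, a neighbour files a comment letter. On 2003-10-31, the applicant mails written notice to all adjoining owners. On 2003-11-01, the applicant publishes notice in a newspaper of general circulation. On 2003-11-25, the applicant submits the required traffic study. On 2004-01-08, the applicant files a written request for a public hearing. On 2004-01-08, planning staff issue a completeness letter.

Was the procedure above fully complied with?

(1) due by 2003-10-04 + 60 days = 2003-12-03; done 2003-10-07 — timely.
(2) due by 2003-10-07 + 5 days = 2003-10-12; completed 2003-10-11, before the deadline.
(3) the permitted window runs from 2003-10-11 + 10 = 2003-10-21 to 2003-10-11 + 55 = 2003-12-05; done 2003-10-31, which is between those dates.
(4) due by 2003-10-31 + 71 days = 2004-01-10; done 2003-11-01 — timely.
(5) the permitted window runs from 2003-11-08 + 15 = 2003-11-23 to 2003-11-08 + 27 = 2003-12-05; done 2003-11-25, which is between those dates.
(6) the permitted window runs from 2003-12-17 + 15 = 2004-01-01 to 2003-12-17 + 36 = 2004-01-22; done 2004-01-08, which is between those dates.

Yes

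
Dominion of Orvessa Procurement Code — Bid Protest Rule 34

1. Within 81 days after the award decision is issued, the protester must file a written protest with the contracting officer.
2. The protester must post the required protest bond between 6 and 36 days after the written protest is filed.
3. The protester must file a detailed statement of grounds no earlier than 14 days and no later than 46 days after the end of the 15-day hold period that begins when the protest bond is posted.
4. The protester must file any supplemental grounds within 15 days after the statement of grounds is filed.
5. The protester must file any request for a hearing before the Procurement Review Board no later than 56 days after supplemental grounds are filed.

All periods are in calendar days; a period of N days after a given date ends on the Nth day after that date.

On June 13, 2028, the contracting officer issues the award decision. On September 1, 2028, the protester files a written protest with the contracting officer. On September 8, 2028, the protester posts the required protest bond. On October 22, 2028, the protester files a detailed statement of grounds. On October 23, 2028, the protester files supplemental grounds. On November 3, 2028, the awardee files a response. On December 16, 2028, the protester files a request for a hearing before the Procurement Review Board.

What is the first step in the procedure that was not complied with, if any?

None — every step was satisfied

Step 1: 81 days after June 13, 2028 (when the award decision is issued) is September 2, 2028; September 1, 2028 is within that limit.
Step 2: the window is 6–36 days after September 1, 2028 (when the written protest is filed), so September 7, 2028 through October 7, 2028; done September 8, 2028 — within the window.
Step 3: the window is 14–46 days after September 23, 2028 (end of the 15-day hold period, which began when the protest bond is posted on September 8, 2028), so October 7, 2028 through November 8, 2028; done October 22, 2028 — within the window.
Step 4: 15 days after October 22, 2028 (when the statement of grounds is filed) is November 6, 2028; done October 23, 2028 — timely.
Step 5: 56 days after October 23, 2028 (when supplemental grounds are filed) is December 18, 2028; December 16, 2028 is within that limit.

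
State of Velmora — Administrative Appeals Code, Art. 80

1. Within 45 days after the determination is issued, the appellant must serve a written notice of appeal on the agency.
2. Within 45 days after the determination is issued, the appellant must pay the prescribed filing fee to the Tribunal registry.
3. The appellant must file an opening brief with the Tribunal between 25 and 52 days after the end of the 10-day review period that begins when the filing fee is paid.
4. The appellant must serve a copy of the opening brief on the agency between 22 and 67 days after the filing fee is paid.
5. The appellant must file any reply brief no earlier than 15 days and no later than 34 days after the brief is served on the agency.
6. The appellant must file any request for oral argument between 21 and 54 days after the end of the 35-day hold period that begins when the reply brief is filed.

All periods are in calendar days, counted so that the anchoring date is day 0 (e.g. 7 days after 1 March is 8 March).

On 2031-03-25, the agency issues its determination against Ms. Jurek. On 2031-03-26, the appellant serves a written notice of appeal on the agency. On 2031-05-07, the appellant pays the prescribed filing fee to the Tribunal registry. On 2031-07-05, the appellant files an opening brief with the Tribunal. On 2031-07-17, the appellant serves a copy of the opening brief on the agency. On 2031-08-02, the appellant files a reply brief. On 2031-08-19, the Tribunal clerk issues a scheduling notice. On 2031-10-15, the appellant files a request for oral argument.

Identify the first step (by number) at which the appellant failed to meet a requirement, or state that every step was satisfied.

Step 1: 45 days after 2031-03-25 (when the determination is issued) is 2031-05-09; completed 2031-03-26, before the deadline.
Step 2: 45 days after 2031-03-25 (when the determination is issued) is 2031-05-09; 2031-05-07 is within that limit.
Step 3: the window is 25–52 days after 2031-05-17 (end of the 10-day review period, which began when the filing fee is paid on 2031-05-07), so 2031-06-11 through 2031-07-08; done 2031-07-05, which is between those dates.
Step 4: the window is 22–67 days after 2031-05-07 (when the filing fee is paid), so 2031-05-29 through 2031-07-13; done 2031-07-17 — 4 days after the window closed.
The procedure was therefore not followed at step 4.

Step 4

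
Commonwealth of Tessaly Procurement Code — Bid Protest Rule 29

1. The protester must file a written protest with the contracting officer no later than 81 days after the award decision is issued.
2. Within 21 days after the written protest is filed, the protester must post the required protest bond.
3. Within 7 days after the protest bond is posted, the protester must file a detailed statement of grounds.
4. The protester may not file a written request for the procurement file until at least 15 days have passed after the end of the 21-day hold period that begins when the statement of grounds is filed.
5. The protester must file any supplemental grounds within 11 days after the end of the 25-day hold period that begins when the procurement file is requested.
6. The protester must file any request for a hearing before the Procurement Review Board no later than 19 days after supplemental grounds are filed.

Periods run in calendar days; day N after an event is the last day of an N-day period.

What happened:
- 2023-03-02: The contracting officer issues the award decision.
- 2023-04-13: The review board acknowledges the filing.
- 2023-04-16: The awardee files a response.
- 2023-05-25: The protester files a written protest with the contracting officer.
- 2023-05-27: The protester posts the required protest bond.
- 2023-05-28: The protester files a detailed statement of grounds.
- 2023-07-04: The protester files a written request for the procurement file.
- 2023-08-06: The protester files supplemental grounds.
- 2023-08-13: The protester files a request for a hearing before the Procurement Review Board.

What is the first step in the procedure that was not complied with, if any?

Step 1 — counting 81 days from 2023-03-02 (when the award decision is issued) gives a deadline of 2023-05-22; 2023-05-25 misses that deadline by 3 days.
No need to go further; step 1 was not satisfied.

Step 1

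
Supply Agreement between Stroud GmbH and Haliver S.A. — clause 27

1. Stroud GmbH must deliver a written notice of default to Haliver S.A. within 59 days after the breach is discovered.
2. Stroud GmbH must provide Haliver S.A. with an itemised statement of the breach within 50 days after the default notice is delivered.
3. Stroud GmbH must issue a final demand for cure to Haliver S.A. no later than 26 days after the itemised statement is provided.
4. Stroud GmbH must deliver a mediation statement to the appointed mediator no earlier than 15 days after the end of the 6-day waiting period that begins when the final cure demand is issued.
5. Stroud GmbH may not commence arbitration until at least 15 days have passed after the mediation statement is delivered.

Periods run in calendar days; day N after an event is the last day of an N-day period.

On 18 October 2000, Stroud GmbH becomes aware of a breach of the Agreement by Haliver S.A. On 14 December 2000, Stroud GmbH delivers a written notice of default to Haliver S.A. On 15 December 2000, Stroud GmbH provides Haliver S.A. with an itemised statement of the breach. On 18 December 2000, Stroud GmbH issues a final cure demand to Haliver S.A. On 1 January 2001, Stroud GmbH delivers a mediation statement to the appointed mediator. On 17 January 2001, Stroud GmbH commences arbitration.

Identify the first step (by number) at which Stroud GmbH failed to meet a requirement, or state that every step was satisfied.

(1) due by 18 October 2000 + 59 days = 16 December 2000; 14 December 2000 is within that limit.
(2) due by 14 December 2000 + 50 days = 2 February 2001; done 15 December 2000 — timely.
(3) due by 15 December 2000 + 26 days = 10 January 2001; completed 18 December 2000, before the deadline.
(4) permitted from 24 December 2000 + 15 days = 8 January 2001 onward; acted on 1 January 2001, 7 days prematurely.

Step 4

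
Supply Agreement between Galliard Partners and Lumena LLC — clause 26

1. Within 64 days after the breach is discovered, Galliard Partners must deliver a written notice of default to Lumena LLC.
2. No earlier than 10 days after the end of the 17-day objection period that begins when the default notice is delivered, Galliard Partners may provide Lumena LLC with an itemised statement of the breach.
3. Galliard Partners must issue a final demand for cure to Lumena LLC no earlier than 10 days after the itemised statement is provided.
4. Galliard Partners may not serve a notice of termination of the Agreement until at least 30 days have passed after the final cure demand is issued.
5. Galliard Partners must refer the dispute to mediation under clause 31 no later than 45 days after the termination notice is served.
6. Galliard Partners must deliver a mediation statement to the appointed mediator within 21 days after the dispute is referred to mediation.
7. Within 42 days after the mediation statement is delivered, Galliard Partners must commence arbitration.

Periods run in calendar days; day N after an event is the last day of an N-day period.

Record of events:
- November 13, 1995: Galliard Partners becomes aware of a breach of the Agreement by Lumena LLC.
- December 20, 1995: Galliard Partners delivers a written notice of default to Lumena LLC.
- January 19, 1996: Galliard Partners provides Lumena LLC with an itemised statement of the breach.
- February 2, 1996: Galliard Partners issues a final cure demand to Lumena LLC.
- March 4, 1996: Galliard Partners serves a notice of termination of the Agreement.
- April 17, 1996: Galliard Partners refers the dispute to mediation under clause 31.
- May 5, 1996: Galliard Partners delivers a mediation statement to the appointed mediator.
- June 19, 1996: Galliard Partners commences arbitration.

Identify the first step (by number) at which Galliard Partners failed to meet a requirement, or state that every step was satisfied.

Step 7

(1) due by November 13, 1995 + 64 days = January 16, 1996; done December 20, 1995 — timely.
(2) permitted from January 6, 1996 + 10 days = January 16, 1996 onward; done January 19, 1996, after the minimum wait.
(3) permitted from January 19, 1996 + 10 days = January 29, 1996 onward; done February 2, 1996 — permitted.
(4) permitted from February 2, 1996 + 30 days = March 3, 1996 onward; March 4, 1996 is on or after that date.
(5) due by March 4, 1996 + 45 days = April 18, 1996; done April 17, 1996 — timely.
(6) due by April 17, 1996 + 21 days = May 8, 1996; done May 5, 1996 — timely.
(7) due by May 5, 1996 + 42 days = June 16, 1996; June 19, 1996 misses that deadline by 3 days.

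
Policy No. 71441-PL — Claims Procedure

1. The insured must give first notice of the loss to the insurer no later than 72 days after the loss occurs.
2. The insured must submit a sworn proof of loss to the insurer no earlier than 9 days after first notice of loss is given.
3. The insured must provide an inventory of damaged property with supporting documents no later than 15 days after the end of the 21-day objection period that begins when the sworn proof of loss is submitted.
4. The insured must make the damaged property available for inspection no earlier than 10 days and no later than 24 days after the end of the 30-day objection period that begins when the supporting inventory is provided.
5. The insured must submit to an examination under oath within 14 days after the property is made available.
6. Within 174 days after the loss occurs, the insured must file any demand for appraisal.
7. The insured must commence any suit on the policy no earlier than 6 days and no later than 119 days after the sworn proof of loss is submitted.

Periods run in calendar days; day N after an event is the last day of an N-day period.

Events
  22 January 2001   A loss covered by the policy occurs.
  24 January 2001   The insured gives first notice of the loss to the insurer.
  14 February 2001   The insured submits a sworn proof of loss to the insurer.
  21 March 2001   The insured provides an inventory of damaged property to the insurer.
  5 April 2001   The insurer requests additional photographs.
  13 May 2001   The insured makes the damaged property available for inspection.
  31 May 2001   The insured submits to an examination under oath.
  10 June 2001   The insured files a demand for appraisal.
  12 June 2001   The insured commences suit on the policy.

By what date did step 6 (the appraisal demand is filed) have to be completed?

Step 6 runs from 22 January 2001, when the loss occurs. 174 days after 22 January 2001 is 15 July 2001.

15 July 2001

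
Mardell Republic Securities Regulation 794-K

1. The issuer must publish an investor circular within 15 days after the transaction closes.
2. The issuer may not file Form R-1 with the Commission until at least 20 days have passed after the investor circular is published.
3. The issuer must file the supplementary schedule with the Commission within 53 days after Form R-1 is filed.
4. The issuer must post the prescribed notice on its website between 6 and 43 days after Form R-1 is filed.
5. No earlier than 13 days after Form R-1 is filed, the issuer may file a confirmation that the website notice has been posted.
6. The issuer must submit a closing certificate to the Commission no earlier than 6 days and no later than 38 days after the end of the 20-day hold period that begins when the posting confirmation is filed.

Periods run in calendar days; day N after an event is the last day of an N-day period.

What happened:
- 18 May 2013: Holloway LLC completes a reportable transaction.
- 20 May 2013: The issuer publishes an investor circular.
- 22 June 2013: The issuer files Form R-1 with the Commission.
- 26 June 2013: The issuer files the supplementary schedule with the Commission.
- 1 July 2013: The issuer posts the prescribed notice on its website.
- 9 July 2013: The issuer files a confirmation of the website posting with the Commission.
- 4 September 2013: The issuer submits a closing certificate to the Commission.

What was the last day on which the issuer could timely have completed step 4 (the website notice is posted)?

Step 4 runs from 22 June 2013, when Form R-1 is filed. The window is 6–43 days after 22 June 2013; it closes on 4 August 2013.

4 August 2013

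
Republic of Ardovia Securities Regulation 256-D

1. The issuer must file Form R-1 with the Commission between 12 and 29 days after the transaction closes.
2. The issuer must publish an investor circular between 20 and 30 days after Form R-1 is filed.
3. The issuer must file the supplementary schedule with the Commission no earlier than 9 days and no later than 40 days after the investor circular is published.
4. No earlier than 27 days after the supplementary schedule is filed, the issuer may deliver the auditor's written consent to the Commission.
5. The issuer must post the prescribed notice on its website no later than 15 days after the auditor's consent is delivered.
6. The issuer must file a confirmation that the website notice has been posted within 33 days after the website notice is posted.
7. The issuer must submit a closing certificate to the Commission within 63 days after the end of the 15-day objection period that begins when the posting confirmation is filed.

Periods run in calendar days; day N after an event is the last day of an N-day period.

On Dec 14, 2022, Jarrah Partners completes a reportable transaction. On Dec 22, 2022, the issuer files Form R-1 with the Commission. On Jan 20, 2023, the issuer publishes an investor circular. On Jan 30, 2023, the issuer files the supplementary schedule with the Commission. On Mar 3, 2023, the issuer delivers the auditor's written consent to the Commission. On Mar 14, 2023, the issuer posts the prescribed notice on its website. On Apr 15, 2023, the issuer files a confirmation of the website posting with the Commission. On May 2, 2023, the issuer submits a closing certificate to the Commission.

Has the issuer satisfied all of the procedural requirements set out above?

Step 1: the window is 12–29 days after Dec 14, 2022 (when the transaction closes), so Dec 26, 2022 through Jan 12, 2023; Dec 22, 2022 is 4 days too early.
The analysis stops there.

No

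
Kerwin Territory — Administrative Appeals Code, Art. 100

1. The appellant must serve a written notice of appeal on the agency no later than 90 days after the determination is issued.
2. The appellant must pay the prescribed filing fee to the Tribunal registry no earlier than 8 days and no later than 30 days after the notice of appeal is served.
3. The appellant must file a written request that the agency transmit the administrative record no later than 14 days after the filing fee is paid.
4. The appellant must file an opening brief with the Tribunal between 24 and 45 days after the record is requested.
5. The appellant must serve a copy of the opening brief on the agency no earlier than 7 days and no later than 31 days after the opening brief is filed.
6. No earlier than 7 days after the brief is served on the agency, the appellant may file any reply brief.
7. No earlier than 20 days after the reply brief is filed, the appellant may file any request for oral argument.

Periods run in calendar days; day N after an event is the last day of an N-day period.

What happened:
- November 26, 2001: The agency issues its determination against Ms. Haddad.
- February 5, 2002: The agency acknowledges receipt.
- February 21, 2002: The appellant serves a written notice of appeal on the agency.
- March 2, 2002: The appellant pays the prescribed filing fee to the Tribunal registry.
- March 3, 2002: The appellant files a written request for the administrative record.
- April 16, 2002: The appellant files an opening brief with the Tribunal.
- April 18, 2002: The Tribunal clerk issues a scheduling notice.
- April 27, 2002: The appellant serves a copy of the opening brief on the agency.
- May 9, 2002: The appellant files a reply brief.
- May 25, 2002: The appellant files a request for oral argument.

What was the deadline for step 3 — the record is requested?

Step 3 runs from March 2, 2002, when the filing fee is paid. 14 days after March 2, 2002 is March 16, 2002.

March 16, 2002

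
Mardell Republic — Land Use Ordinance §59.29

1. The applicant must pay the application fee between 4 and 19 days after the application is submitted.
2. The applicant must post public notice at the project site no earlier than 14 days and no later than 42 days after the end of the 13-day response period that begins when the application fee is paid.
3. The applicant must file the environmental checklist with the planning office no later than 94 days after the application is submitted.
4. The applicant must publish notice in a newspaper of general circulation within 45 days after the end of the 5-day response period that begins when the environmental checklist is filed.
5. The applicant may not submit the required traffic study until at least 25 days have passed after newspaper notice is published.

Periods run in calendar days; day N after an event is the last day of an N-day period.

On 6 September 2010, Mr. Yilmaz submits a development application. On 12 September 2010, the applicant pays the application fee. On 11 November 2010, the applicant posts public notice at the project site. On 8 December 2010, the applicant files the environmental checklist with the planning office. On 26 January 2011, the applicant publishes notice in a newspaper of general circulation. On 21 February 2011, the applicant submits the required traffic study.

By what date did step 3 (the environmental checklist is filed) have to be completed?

Step 3 runs from 6 September 2010, when the application is submitted. 94 days after 6 September 2010 is 9 December 2010.

9 December 2010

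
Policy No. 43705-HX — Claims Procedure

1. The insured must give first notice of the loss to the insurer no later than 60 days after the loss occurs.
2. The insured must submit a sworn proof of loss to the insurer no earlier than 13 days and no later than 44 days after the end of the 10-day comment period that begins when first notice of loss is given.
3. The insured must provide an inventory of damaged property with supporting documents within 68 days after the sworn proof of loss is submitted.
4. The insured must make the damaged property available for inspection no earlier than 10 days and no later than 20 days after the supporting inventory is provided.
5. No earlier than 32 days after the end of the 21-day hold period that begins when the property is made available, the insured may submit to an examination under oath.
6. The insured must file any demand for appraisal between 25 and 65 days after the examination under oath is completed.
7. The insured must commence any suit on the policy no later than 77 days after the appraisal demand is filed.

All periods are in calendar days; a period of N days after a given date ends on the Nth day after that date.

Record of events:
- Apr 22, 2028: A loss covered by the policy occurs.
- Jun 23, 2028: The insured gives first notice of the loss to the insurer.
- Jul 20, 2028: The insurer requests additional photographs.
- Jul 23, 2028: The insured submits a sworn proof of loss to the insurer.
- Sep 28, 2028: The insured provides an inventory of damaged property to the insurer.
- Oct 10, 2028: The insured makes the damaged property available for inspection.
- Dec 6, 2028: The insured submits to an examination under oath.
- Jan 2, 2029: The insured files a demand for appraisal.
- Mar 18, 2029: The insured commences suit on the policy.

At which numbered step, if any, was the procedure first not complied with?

(1) due by Apr 22, 2028 + 60 days = Jun 21, 2028; Jun 23, 2028 misses that deadline by 2 days.
The analysis stops there.

Step 1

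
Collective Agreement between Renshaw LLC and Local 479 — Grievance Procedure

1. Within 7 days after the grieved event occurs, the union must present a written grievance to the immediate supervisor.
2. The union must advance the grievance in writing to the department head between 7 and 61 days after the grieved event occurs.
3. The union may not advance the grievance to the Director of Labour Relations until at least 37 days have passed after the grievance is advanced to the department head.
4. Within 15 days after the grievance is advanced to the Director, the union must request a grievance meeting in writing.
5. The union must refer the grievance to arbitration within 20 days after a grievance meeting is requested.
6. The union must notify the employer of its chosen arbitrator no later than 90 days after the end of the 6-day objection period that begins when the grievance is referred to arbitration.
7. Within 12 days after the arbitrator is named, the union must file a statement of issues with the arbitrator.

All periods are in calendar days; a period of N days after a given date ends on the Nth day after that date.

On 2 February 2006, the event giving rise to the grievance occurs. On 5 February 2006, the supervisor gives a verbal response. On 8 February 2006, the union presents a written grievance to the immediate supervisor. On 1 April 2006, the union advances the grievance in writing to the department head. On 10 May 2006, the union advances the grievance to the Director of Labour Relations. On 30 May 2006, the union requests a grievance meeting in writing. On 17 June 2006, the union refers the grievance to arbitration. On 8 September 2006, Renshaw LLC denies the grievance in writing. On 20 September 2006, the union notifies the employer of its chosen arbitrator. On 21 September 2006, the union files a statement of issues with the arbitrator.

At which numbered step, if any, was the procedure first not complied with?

(1) due by 2 February 2006 + 7 days = 9 February 2006; done 8 February 2006 — timely.
(2) the permitted window runs from 2 February 2006 + 7 = 9 February 2006 to 2 February 2006 + 61 = 4 April 2006; done 1 April 2006 — within the window.
(3) permitted from 1 April 2006 + 37 days = 8 May 2006 onward; done 10 May 2006 — permitted.
(4) due by 10 May 2006 + 15 days = 25 May 2006; 30 May 2006 misses that deadline by 5 days.
Later steps need not be reached.

Step 4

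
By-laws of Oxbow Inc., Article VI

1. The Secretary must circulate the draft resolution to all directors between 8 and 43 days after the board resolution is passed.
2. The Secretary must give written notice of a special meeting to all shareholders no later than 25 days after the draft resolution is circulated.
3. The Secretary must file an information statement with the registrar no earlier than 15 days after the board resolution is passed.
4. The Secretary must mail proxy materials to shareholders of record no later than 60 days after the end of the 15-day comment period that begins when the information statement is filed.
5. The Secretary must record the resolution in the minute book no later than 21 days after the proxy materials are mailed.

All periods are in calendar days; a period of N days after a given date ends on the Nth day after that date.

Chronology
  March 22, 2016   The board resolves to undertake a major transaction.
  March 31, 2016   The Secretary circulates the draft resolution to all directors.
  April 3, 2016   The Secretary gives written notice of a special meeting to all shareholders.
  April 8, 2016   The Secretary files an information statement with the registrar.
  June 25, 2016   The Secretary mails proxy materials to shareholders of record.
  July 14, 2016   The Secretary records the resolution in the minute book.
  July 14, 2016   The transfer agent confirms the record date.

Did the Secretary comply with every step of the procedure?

No

Step 1 — 8 and 43 days from March 22, 2016 (when the board resolution is passed) are March 30, 2016 and May 4, 2016 respectively; done March 31, 2016, which is between those dates.
Step 2 — counting 25 days from March 31, 2016 (when the draft resolution is circulated) gives a deadline of April 25, 2016; completed April 3, 2016, before the deadline.
Step 3 — must wait 15 days from March 22, 2016 (when the board resolution is passed), so not before April 6, 2016; done April 8, 2016, after the minimum wait.
Step 4 — counting 60 days from April 23, 2016 (end of the 15-day comment period, which began when the information statement is filed on April 8, 2016) gives a deadline of June 22, 2016; done June 25, 2016 — 3 days late.
The analysis stops there.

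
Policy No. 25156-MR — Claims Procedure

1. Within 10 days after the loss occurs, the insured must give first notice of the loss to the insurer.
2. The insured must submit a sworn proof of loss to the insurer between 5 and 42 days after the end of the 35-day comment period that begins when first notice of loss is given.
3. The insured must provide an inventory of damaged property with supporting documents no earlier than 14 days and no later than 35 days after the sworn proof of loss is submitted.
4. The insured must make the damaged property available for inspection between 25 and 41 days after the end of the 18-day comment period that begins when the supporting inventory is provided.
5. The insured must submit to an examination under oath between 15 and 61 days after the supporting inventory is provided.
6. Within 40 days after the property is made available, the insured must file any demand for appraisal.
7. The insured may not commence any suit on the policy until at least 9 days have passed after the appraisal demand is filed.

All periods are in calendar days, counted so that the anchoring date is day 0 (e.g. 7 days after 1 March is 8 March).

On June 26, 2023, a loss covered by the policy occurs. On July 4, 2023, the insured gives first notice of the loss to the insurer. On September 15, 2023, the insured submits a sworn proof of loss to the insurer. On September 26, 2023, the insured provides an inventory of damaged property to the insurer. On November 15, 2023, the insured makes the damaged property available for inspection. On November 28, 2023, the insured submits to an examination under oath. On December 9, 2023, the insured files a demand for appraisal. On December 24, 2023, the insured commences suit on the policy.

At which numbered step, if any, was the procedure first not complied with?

Step 3

(1) due by June 26, 2023 + 10 days = July 6, 2023; completed July 4, 2023, before the deadline.
(2) the permitted window runs from August 8, 2023 + 5 = August 13, 2023 to August 8, 2023 + 42 = September 19, 2023; September 15, 2023 falls inside that range.
(3) the permitted window runs from September 15, 2023 + 14 = September 29, 2023 to September 15, 2023 + 35 = October 20, 2023; September 26, 2023 is 3 days too early.
No need to go further; step 3 was not satisfied.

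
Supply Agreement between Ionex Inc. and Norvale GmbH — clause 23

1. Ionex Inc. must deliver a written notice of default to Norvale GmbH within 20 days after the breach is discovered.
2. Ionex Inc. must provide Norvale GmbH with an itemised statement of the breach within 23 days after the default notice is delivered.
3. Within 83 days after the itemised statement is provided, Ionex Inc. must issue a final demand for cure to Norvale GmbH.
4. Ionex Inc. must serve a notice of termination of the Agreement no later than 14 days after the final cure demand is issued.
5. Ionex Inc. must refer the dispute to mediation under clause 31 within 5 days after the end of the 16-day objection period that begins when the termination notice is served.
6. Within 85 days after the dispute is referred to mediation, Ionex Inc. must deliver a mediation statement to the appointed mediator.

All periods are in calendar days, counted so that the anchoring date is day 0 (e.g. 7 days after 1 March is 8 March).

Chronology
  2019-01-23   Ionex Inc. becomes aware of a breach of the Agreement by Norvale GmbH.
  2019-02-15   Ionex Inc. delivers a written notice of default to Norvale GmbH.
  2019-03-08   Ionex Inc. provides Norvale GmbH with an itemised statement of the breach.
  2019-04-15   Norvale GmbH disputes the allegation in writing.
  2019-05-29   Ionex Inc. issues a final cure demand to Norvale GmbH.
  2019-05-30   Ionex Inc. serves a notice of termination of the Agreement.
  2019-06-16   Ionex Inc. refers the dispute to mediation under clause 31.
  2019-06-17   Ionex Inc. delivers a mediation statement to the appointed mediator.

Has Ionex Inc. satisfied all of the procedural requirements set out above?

(1) due by 2019-01-23 + 20 days = 2019-02-12; not done until 2019-02-15, 3 days after the deadline.

No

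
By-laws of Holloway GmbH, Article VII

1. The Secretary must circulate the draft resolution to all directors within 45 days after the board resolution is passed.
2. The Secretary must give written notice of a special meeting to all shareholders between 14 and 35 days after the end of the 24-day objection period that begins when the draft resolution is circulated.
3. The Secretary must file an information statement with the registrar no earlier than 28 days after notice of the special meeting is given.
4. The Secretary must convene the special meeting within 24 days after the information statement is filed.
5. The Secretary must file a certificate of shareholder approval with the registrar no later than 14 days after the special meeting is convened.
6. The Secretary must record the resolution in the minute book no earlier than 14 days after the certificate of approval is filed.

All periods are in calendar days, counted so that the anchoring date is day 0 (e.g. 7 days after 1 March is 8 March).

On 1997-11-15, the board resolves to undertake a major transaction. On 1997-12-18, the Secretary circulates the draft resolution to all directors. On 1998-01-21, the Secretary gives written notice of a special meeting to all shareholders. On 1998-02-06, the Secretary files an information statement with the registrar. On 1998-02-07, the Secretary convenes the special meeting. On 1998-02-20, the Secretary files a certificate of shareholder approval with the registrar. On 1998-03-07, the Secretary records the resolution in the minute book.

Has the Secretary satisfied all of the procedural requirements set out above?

(1) due by 1997-11-15 + 45 days = 1997-12-30; completed 1997-12-18, before the deadline.
(2) the permitted window runs from 1998-01-11 + 14 = 1998-01-25 to 1998-01-11 + 35 = 1998-02-15; done 1998-01-21 — 4 days before the window opened.

No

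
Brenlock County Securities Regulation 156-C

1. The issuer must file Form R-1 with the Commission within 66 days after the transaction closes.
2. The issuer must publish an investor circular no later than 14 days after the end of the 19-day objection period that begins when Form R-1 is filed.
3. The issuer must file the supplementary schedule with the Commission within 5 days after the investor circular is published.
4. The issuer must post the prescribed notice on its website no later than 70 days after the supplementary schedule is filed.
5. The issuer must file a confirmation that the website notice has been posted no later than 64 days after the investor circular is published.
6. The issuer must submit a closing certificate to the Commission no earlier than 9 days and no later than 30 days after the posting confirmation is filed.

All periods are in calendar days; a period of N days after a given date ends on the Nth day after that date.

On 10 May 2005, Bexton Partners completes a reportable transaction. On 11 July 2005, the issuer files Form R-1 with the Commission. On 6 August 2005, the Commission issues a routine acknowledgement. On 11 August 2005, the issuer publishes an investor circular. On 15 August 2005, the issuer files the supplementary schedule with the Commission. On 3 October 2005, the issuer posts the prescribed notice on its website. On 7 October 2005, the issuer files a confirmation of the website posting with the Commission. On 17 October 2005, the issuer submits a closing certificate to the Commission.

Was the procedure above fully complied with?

Yes

Step 1 — counting 66 days from 10 May 2005 (when the transaction closes) gives a deadline of 15 July 2005; completed 11 July 2005, before the deadline.
Step 2 — counting 14 days from 30 July 2005 (end of the 19-day objection period, which began when Form R-1 is filed on 11 July 2005) gives a deadline of 13 August 2005; done 11 August 2005 — timely.
Step 3 — counting 5 days from 11 August 2005 (when the investor circular is published) gives a deadline of 16 August 2005; done 15 August 2005 — timely.
Step 4 — counting 70 days from 15 August 2005 (when the supplementary schedule is filed) gives a deadline of 24 October 2005; 3 October 2005 is within that limit.
Step 5 — counting 64 days from 11 August 2005 (when the investor circular is published) gives a deadline of 14 October 2005; done 7 October 2005 — timely.
Step 6 — 9 and 30 days from 7 October 2005 (when the posting confirmation is filed) are 16 October 2005 and 6 November 2005 respectively; done 17 October 2005, which is between those dates.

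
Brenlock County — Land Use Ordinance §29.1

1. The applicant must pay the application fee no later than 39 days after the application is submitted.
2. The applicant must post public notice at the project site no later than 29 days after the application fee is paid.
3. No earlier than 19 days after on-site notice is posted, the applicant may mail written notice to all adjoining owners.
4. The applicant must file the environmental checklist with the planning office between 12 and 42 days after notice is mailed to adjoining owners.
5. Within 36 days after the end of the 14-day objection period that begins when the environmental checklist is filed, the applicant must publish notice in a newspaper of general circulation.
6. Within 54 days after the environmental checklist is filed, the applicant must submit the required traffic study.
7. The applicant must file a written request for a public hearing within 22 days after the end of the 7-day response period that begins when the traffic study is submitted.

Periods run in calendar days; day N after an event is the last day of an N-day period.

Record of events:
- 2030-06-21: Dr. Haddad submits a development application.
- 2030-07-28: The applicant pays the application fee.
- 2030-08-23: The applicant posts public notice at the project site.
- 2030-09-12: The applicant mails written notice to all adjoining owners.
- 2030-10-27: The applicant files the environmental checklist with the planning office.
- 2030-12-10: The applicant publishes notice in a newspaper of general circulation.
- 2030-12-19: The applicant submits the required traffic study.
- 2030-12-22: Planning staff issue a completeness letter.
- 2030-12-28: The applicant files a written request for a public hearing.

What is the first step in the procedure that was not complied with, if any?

Step 1: 39 days after 2030-06-21 (when the application is submitted) is 2030-07-30; completed 2030-07-28, before the deadline.
Step 2: 29 days after 2030-07-28 (when the application fee is paid) is 2030-08-26; 2030-08-23 is within that limit.
Step 3: the earliest permitted date is 19 days after 2030-08-23 (when on-site notice is posted), i.e. 2030-09-11; done 2030-09-12 — permitted.
Step 4: the window is 12–42 days after 2030-09-12 (when notice is mailed to adjoining owners), so 2030-09-24 through 2030-10-24; 2030-10-27 is 3 days past the end of the window.

Step 4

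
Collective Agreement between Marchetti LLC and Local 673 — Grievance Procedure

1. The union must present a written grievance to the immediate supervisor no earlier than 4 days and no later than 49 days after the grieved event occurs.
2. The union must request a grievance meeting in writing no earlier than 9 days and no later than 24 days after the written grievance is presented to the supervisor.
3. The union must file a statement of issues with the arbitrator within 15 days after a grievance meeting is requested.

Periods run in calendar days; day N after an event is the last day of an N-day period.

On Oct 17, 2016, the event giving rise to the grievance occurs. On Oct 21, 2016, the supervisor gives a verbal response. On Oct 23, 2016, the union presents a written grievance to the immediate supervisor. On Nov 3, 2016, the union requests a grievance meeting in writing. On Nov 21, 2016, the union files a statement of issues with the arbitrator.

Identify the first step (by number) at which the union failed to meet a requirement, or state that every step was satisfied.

Step 1: the window is 4–49 days after Oct 17, 2016 (when the grieved event occurs), so Oct 21, 2016 through Dec 5, 2016; Oct 23, 2016 falls inside that range.
Step 2: the window is 9–24 days after Oct 23, 2016 (when the written grievance is presented to the supervisor), so Nov 1, 2016 through Nov 16, 2016; done Nov 3, 2016 — within the window.
Step 3: 15 days after Nov 3, 2016 (when a grievance meeting is requested) is Nov 18, 2016; done Nov 21, 2016 — 3 days late.

Step 3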